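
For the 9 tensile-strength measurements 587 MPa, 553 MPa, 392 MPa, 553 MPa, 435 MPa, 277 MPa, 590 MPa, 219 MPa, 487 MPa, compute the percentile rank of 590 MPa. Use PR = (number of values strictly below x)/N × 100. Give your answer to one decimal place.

N = 9.
Strictly below 590: 8. Equal to 590: 1.
PR = 8/9 × 100 = 88.9

88.9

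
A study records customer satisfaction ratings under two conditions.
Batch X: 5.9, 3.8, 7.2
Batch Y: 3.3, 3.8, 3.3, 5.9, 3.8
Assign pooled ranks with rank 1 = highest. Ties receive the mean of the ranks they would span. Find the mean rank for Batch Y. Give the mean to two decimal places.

5.50

Sorted (descending): 7.2, 5.9, 5.9, 3.8, 3.8, 3.8, 3.3, 3.3
The 2 values of 5.9 occupy positions 2–3 → average rank (2+3)/2 = 2.5.
The 3 values of 3.8 occupy positions 4–6 → average rank 5.
The 2 values of 3.3 occupy positions 7–8 → average rank (7+8)/2 = 7.5.
Batch Y values → pooled ranks: 3.3→7.5, 3.8→5, 3.3→7.5, 5.9→2.5, 3.8→5
Mean rank = (7.5 + 5 + 7.5 + 2.5 + 5) / 5 = 5.50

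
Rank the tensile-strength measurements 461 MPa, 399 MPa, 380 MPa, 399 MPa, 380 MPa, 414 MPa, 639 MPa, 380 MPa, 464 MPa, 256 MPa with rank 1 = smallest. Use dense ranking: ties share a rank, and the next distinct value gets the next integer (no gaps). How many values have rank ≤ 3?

6

Sorted (ascending): 256, 380, 380, 380, 399, 399, 414, 461, 464, 639
The 3 values of 380 share dense rank 2.
The 2 values of 399 share dense rank 3.
Remaining distinct values take the next consecutive integers.
Ranks ≤ 3: {1, 2, 2, 2, 3, 3} → 6 values.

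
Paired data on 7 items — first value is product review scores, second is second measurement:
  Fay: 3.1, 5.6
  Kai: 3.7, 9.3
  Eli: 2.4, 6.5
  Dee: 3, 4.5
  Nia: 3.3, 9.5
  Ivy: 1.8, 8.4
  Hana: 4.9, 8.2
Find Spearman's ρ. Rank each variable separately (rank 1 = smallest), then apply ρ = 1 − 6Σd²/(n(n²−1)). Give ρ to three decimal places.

0.321

Ranks of variable 1: 4, 6, 2, 3, 5, 1, 7
Ranks of variable 2: 2, 6, 3, 1, 7, 5, 4
d = r₁ − r₂: 2, 0, -1, 2, -2, -4, 3
d²: 4, 0, 1, 4, 4, 16, 9; Σd² = 38
ρ = 1 − 6·38/(7·48) = 1 − 228/336 = 0.321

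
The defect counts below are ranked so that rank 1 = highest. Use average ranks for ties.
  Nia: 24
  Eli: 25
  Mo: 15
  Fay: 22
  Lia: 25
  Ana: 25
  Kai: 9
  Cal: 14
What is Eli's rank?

2

Sorted (descending): 25, 25, 25, 24, 22, 15, 14, 9
The 3 values of 25 occupy positions 1–3 → average rank 2.
Eli has value 25 → rank 2.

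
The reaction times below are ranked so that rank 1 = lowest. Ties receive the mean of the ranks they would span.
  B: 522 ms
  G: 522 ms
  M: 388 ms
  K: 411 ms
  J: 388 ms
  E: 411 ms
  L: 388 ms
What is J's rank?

Sorted (ascending): 388, 388, 388, 411, 411, 522, 522
The 3 values of 388 occupy positions 1–3 → average rank 2.
The 2 values of 411 occupy positions 4–5 → average rank (4+5)/2 = 4.5.
The 2 values of 522 occupy positions 6–7 → average rank (6+7)/2 = 6.5.
J has value 388 ms → rank 2.

2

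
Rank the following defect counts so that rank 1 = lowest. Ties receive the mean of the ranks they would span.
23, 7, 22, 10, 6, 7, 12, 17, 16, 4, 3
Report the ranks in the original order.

11, 4.5, 10, 6, 3, 4.5, 7, 9, 8, 2, 1

Sorted (ascending): 3, 4, 6, 7, 7, 10, 12, 16, 17, 22, 23
The 2 values of 7 occupy positions 4–5 → average rank (4+5)/2 = 4.5.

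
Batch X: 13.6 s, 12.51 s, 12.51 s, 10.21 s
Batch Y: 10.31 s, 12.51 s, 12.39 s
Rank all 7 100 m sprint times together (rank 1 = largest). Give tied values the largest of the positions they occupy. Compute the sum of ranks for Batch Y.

15

Sorted (descending): 13.6, 12.51, 12.51, 12.51, 12.39, 10.31, 10.21
The 3 values of 12.51 occupy positions 2–4 → each gets rank 4.
Batch Y values → pooled ranks: 10.31→6, 12.51→4, 12.39→5
Rank sum = 6 + 4 + 5 = 15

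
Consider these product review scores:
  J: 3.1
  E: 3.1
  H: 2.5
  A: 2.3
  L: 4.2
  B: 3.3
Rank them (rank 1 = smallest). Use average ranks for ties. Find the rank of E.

Sorted (ascending): 2.3, 2.5, 3.1, 3.1, 3.3, 4.2
The 2 values of 3.1 occupy positions 3–4 → average rank (3+4)/2 = 3.5.
E has value 3.1 → rank 3.5.

3.5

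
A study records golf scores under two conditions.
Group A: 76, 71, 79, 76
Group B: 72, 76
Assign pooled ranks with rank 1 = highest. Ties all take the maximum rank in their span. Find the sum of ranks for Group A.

15

Sorted (descending): 79, 76, 76, 76, 72, 71
The 3 values of 76 occupy positions 2–4 → each gets rank 4.
Group A values → pooled ranks: 76→4, 71→6, 79→1, 76→4
Rank sum = 4 + 6 + 1 + 4 = 15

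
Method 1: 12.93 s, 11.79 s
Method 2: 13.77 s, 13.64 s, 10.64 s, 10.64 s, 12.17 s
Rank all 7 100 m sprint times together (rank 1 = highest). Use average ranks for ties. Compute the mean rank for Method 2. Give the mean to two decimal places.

Sorted (descending): 13.77, 13.64, 12.93, 12.17, 11.79, 10.64, 10.64
The 2 values of 10.64 occupy positions 6–7 → average rank (6+7)/2 = 6.5.
Method 2 values → pooled ranks: 13.77→1, 13.64→2, 10.64→6.5, 10.64→6.5, 12.17→4
Mean rank = (1 + 2 + 6.5 + 6.5 + 4) / 5 = 4.00

4.00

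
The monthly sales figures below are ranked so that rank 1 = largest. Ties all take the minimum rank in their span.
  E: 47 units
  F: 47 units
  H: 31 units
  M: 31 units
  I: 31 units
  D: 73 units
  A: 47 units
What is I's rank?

Sorted (descending): 73, 47, 47, 47, 31, 31, 31
The 3 values of 47 occupy positions 2–4 → each gets rank 2.
The 3 values of 31 occupy positions 5–7 → each gets rank 5.
I has value 31 units → rank 5.

5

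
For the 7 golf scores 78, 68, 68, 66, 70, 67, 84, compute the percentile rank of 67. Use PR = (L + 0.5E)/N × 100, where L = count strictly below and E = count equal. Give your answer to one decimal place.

N = 7.
Strictly below 67: 1. Equal to 67: 1.
PR = (1 + 0.5·1)/7 × 100 = 21.4

21.4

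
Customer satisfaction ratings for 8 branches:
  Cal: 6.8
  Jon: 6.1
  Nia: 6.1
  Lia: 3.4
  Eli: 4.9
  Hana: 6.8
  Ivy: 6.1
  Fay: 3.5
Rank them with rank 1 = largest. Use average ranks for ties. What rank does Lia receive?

8

Sorted (descending): 6.8, 6.8, 6.1, 6.1, 6.1, 4.9, 3.5, 3.4
The 2 values of 6.8 occupy positions 1–2 → average rank (1+2)/2 = 1.5.
The 3 values of 6.1 occupy positions 3–5 → average rank 4.
Lia has value 3.4 → rank 8.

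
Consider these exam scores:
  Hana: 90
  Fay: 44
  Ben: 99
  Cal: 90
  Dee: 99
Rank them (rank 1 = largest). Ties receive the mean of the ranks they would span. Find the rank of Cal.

3.5

Sorted (descending): 99, 99, 90, 90, 44
The 2 values of 99 occupy positions 1–2 → average rank (1+2)/2 = 1.5.
The 2 values of 90 occupy positions 3–4 → average rank (3+4)/2 = 3.5.
Cal has value 90 → rank 3.5.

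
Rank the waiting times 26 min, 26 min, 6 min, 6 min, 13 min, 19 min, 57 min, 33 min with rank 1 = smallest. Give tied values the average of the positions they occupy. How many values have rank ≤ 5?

4

Sorted (ascending): 6, 6, 13, 19, 26, 26, 33, 57
The 2 values of 6 occupy positions 1–2 → average rank (1+2)/2 = 1.5.
The 2 values of 26 occupy positions 5–6 → average rank (5+6)/2 = 5.5.
Ranks ≤ 5: {1.5, 1.5, 3, 4} → 4 values.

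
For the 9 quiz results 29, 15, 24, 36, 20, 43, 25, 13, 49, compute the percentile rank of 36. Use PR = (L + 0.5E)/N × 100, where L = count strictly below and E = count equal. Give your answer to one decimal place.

N = 9.
Strictly below 36: 6. Equal to 36: 1.
PR = (6 + 0.5·1)/9 × 100 = 72.2

72.2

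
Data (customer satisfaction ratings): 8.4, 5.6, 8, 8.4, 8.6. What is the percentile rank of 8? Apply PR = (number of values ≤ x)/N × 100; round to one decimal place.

N = 5.
Strictly below 8: 1. Equal to 8: 1.
PR = 2/5 × 100 = 40.0

40.0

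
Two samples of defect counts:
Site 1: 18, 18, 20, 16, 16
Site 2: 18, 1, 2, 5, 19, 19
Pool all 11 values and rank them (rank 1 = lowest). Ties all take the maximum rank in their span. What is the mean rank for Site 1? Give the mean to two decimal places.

7.40

Sorted (ascending): 1, 2, 5, 16, 16, 18, 18, 18, 19, 19, 20
The 2 values of 16 occupy positions 4–5 → each gets rank 5.
The 3 values of 18 occupy positions 6–8 → each gets rank 8.
The 2 values of 19 occupy positions 9–10 → each gets rank 10.
Site 1 values → pooled ranks: 18→8, 18→8, 20→11, 16→5, 16→5
Mean rank = (8 + 8 + 11 + 5 + 5) / 5 = 7.40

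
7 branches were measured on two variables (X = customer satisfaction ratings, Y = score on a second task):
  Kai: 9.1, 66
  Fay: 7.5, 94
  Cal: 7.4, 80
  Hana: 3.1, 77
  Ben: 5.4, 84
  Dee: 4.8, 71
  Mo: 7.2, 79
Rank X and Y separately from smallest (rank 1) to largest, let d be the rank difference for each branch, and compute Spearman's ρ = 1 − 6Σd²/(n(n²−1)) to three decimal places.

Ranks of variable 1: 7, 6, 5, 1, 3, 2, 4
Ranks of variable 2: 1, 7, 5, 3, 6, 2, 4
d = r₁ − r₂: 6, -1, 0, -2, -3, 0, 0
d²: 36, 1, 0, 4, 9, 0, 0; Σd² = 50
ρ = 1 − 6·50/(7·48) = 1 − 300/336 = 0.107

0.107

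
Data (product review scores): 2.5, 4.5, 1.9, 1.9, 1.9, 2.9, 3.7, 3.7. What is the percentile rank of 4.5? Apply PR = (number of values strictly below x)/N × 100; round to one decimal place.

N = 8.
Strictly below 4.5: 7. Equal to 4.5: 1.
PR = 7/8 × 100 = 87.5

87.5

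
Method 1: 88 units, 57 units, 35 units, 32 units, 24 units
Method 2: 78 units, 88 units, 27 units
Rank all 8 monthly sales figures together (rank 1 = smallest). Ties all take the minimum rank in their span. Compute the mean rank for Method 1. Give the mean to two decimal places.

4.00

Sorted (ascending): 24, 27, 32, 35, 57, 78, 88, 88
The 2 values of 88 occupy positions 7–8 → each gets rank 7.
Method 1 values → pooled ranks: 88→7, 57→5, 35→4, 32→3, 24→1
Mean rank = (7 + 5 + 4 + 3 + 1) / 5 = 4.00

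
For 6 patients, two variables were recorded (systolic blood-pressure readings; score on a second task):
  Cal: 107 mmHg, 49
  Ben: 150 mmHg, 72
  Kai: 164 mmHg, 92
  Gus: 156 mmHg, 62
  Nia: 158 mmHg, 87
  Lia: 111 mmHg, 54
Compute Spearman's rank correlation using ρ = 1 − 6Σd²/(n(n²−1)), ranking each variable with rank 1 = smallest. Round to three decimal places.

Ranks of variable 1: 1, 3, 6, 4, 5, 2
Ranks of variable 2: 1, 4, 6, 3, 5, 2
d = r₁ − r₂: 0, -1, 0, 1, 0, 0
d²: 0, 1, 0, 1, 0, 0; Σd² = 2
ρ = 1 − 6·2/(6·35) = 1 − 12/210 = 0.943

0.943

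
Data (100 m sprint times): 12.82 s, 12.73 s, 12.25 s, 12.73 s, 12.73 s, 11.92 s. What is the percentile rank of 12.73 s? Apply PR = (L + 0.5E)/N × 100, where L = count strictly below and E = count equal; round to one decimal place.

N = 6.
Strictly below 12.73: 2. Equal to 12.73: 3.
PR = (2 + 0.5·3)/6 × 100 = 58.3

58.3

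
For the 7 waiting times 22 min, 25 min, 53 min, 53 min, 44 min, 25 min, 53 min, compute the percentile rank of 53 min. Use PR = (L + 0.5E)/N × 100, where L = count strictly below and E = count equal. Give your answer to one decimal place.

N = 7.
Strictly below 53: 4. Equal to 53: 3.
PR = (4 + 0.5·3)/7 × 100 = 78.6

78.6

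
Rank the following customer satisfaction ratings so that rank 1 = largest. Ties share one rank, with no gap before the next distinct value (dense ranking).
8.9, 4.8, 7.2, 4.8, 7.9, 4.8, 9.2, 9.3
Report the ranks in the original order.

Sorted (descending): 9.3, 9.2, 8.9, 7.9, 7.2, 4.8, 4.8, 4.8
The 3 values of 4.8 share dense rank 6.
Remaining distinct values take the next consecutive integers.

3, 6, 5, 6, 4, 6, 2, 1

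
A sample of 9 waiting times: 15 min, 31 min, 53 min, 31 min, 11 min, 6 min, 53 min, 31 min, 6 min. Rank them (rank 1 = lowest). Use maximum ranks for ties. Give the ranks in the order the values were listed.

Sorted (ascending): 6, 6, 11, 15, 31, 31, 31, 53, 53
The 2 values of 6 occupy positions 1–2 → each gets rank 2.
The 3 values of 31 occupy positions 5–7 → each gets rank 7.
The 2 values of 53 occupy positions 8–9 → each gets rank 9.

4, 7, 9, 7, 3, 2, 9, 7, 2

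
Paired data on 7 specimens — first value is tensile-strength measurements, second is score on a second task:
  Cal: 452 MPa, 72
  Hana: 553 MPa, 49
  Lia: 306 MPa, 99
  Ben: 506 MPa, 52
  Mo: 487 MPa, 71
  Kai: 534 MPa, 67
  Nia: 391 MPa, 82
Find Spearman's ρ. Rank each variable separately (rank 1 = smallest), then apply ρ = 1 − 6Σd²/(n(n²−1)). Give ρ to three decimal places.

-0.964

Ranks of variable 1: 3, 7, 1, 5, 4, 6, 2
Ranks of variable 2: 5, 1, 7, 2, 4, 3, 6
d = r₁ − r₂: -2, 6, -6, 3, 0, 3, -4
d²: 4, 36, 36, 9, 0, 9, 16; Σd² = 110
ρ = 1 − 6·110/(7·48) = 1 − 660/336 = -0.964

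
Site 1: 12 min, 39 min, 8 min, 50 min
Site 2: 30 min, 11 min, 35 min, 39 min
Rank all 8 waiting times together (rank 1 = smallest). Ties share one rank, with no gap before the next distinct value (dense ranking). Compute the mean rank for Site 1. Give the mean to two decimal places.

4.25

Sorted (ascending): 8, 11, 12, 30, 35, 39, 39, 50
The 2 values of 39 share dense rank 6.
Remaining distinct values take the next consecutive integers.
Site 1 values → pooled ranks: 12→3, 39→6, 8→1, 50→7
Mean rank = (3 + 6 + 1 + 7) / 4 = 4.25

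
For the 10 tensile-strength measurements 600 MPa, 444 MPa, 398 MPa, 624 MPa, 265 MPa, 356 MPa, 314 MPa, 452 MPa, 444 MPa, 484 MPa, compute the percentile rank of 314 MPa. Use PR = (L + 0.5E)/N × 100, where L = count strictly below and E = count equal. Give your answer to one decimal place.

N = 10.
Strictly below 314: 1. Equal to 314: 1.
PR = (1 + 0.5·1)/10 × 100 = 15.0

15.0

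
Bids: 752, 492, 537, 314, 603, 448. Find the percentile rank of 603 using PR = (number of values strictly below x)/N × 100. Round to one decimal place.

66.7

N = 6.
Strictly below 603: 4. Equal to 603: 1.
PR = 4/6 × 100 = 66.7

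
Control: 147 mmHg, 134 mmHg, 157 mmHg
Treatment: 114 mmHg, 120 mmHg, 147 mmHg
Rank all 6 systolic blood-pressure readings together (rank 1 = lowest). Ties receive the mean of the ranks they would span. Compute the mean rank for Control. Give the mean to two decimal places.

Sorted (ascending): 114, 120, 134, 147, 147, 157
The 2 values of 147 occupy positions 4–5 → average rank (4+5)/2 = 4.5.
Control values → pooled ranks: 147→4.5, 134→3, 157→6
Mean rank = (4.5 + 3 + 6) / 3 = 4.50

4.50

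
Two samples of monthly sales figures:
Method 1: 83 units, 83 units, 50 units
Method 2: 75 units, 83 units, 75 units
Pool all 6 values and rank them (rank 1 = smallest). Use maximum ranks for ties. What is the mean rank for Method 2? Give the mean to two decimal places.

4.00

Sorted (ascending): 50, 75, 75, 83, 83, 83
The 2 values of 75 occupy positions 2–3 → each gets rank 3.
The 3 values of 83 occupy positions 4–6 → each gets rank 6.
Method 2 values → pooled ranks: 75→3, 83→6, 75→3
Mean rank = (3 + 6 + 3) / 3 = 4.00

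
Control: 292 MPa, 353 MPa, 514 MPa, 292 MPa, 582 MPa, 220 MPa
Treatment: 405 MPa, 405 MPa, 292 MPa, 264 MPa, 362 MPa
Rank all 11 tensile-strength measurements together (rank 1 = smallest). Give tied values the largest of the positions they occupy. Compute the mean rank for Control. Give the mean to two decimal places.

Sorted (ascending): 220, 264, 292, 292, 292, 353, 362, 405, 405, 514, 582
The 3 values of 292 occupy positions 3–5 → each gets rank 5.
The 2 values of 405 occupy positions 8–9 → each gets rank 9.
Control values → pooled ranks: 292→5, 353→6, 514→10, 292→5, 582→11, 220→1
Mean rank = (5 + 6 + 10 + 5 + 11 + 1) / 6 = 6.33

6.33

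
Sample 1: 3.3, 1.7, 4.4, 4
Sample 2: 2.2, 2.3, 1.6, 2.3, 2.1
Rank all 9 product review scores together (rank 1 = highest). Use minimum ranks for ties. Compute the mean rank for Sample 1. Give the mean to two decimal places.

Sorted (descending): 4.4, 4, 3.3, 2.3, 2.3, 2.2, 2.1, 1.7, 1.6
The 2 values of 2.3 occupy positions 4–5 → each gets rank 4.
Sample 1 values → pooled ranks: 3.3→3, 1.7→8, 4.4→1, 4→2
Mean rank = (3 + 8 + 1 + 2) / 4 = 3.50

3.50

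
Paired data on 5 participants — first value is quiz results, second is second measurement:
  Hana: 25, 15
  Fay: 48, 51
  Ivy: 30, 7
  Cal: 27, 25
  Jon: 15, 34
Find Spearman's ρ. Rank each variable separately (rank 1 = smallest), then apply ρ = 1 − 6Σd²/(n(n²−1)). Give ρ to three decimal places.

Ranks of variable 1: 2, 5, 4, 3, 1
Ranks of variable 2: 2, 5, 1, 3, 4
d = r₁ − r₂: 0, 0, 3, 0, -3
d²: 0, 0, 9, 0, 9; Σd² = 18
ρ = 1 − 6·18/(5·24) = 1 − 108/120 = 0.100

0.100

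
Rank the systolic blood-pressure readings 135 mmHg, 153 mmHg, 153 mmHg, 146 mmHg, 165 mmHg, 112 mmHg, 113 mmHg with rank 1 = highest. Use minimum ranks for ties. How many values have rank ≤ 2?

3

Sorted (descending): 165, 153, 153, 146, 135, 113, 112
The 2 values of 153 occupy positions 2–3 → each gets rank 2.
Ranks ≤ 2: {1, 2, 2} → 3 values.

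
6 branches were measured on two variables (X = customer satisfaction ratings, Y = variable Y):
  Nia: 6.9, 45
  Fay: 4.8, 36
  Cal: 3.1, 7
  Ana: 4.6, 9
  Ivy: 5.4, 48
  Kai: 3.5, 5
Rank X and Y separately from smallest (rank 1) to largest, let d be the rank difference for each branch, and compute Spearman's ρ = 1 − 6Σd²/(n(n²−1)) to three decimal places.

0.886

Ranks of variable 1: 6, 4, 1, 3, 5, 2
Ranks of variable 2: 5, 4, 2, 3, 6, 1
d = r₁ − r₂: 1, 0, -1, 0, -1, 1
d²: 1, 0, 1, 0, 1, 1; Σd² = 4
ρ = 1 − 6·4/(6·35) = 1 − 24/210 = 0.886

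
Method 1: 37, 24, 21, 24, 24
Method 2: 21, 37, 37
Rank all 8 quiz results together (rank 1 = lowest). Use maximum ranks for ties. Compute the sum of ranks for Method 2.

Sorted (ascending): 21, 21, 24, 24, 24, 37, 37, 37
The 2 values of 21 occupy positions 1–2 → each gets rank 2.
The 3 values of 24 occupy positions 3–5 → each gets rank 5.
The 3 values of 37 occupy positions 6–8 → each gets rank 8.
Method 2 values → pooled ranks: 21→2, 37→8, 37→8
Rank sum = 2 + 8 + 8 = 18

18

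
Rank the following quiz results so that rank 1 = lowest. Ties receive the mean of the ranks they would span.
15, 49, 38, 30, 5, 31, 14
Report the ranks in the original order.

Sorted (ascending): 5, 14, 15, 30, 31, 38, 49
No ties — each value takes its position as its rank.

3, 7, 6, 4, 1, 5, 2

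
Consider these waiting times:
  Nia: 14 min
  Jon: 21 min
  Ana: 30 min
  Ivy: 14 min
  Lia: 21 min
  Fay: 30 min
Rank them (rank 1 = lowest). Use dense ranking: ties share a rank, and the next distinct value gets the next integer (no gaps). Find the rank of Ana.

Sorted (ascending): 14, 14, 21, 21, 30, 30
The 2 values of 14 share dense rank 1.
The 2 values of 21 share dense rank 2.
The 2 values of 30 share dense rank 3.
Ana has value 30 min → rank 3.

3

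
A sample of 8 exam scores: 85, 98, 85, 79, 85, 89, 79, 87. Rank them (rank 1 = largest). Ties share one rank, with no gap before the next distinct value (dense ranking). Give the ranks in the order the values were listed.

4, 1, 4, 5, 4, 2, 5, 3

Sorted (descending): 98, 89, 87, 85, 85, 85, 79, 79
The 3 values of 85 share dense rank 4.
The 2 values of 79 share dense rank 5.
Remaining distinct values take the next consecutive integers.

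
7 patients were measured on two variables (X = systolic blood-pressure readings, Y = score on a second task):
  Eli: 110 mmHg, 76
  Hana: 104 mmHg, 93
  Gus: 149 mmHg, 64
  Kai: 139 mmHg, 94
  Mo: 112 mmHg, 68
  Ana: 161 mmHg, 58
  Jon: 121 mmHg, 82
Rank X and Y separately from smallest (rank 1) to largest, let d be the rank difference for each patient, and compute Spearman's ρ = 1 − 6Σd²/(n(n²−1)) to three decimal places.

Ranks of variable 1: 2, 1, 6, 5, 3, 7, 4
Ranks of variable 2: 4, 6, 2, 7, 3, 1, 5
d = r₁ − r₂: -2, -5, 4, -2, 0, 6, -1
d²: 4, 25, 16, 4, 0, 36, 1; Σd² = 86
ρ = 1 − 6·86/(7·48) = 1 − 516/336 = -0.536

-0.536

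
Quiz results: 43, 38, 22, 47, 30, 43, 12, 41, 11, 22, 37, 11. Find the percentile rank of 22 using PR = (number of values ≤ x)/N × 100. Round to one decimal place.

N = 12.
Strictly below 22: 3. Equal to 22: 2.
PR = 5/12 × 100 = 41.7

41.7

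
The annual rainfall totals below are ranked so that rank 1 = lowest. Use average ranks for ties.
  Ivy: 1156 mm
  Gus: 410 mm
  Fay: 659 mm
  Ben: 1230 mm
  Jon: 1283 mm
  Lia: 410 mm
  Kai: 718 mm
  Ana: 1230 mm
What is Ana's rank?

Sorted (ascending): 410, 410, 659, 718, 1156, 1230, 1230, 1283
The 2 values of 410 occupy positions 1–2 → average rank (1+2)/2 = 1.5.
The 2 values of 1230 occupy positions 6–7 → average rank (6+7)/2 = 6.5.
Ana has value 1230 mm → rank 6.5.

6.5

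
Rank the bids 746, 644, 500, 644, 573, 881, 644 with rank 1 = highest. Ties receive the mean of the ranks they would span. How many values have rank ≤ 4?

5

Sorted (descending): 881, 746, 644, 644, 644, 573, 500
The 3 values of 644 occupy positions 3–5 → average rank 4.
Ranks ≤ 4: {1, 2, 4, 4, 4} → 5 values.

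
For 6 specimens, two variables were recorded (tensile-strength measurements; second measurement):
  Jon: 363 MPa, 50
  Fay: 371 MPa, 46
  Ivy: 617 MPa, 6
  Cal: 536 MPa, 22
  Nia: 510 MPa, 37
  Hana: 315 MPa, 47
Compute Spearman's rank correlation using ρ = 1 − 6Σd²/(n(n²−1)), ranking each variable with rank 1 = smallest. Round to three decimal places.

-0.943

Ranks of variable 1: 2, 3, 6, 5, 4, 1
Ranks of variable 2: 6, 4, 1, 2, 3, 5
d = r₁ − r₂: -4, -1, 5, 3, 1, -4
d²: 16, 1, 25, 9, 1, 16; Σd² = 68
ρ = 1 − 6·68/(6·35) = 1 − 408/210 = -0.943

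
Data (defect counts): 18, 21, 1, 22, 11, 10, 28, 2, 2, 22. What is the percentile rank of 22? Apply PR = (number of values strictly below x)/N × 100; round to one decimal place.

70.0

N = 10.
Strictly below 22: 7. Equal to 22: 2.
PR = 7/10 × 100 = 70.0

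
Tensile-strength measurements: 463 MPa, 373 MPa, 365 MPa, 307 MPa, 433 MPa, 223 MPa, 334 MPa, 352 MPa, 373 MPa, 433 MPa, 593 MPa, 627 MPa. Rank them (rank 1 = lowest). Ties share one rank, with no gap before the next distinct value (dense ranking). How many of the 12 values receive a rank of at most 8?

10

Sorted (ascending): 223, 307, 334, 352, 365, 373, 373, 433, 433, 463, 593, 627
The 2 values of 373 share dense rank 6.
The 2 values of 433 share dense rank 7.
Remaining distinct values take the next consecutive integers.
Ranks ≤ 8: {1, 2, 3, 4, 5, 6, 6, 7, 7, 8} → 10 values.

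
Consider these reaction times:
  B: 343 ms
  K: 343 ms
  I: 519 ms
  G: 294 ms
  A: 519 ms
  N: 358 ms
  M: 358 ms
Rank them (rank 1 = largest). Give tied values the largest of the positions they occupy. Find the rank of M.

Sorted (descending): 519, 519, 358, 358, 343, 343, 294
The 2 values of 519 occupy positions 1–2 → each gets rank 2.
The 2 values of 358 occupy positions 3–4 → each gets rank 4.
The 2 values of 343 occupy positions 5–6 → each gets rank 6.
M has value 358 ms → rank 4.

4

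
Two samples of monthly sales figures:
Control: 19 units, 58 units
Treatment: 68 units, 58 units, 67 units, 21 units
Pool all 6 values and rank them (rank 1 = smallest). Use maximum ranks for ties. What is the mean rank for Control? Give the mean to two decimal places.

2.50

Sorted (ascending): 19, 21, 58, 58, 67, 68
The 2 values of 58 occupy positions 3–4 → each gets rank 4.
Control values → pooled ranks: 19→1, 58→4
Mean rank = (1 + 4) / 2 = 2.50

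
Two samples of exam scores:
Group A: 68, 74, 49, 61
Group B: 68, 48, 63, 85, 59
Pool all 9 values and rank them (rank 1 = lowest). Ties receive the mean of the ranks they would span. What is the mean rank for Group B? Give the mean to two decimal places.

Sorted (ascending): 48, 49, 59, 61, 63, 68, 68, 74, 85
The 2 values of 68 occupy positions 6–7 → average rank (6+7)/2 = 6.5.
Group B values → pooled ranks: 68→6.5, 48→1, 63→5, 85→9, 59→3
Mean rank = (6.5 + 1 + 5 + 9 + 3) / 5 = 4.90

4.90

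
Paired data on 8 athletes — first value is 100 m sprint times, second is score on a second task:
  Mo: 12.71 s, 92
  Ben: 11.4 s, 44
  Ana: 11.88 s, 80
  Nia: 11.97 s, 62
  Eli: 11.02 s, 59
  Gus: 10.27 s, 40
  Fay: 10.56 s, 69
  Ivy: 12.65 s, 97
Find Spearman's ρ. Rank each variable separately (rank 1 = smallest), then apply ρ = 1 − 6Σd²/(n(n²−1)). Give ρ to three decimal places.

Ranks of variable 1: 8, 4, 5, 6, 3, 1, 2, 7
Ranks of variable 2: 7, 2, 6, 4, 3, 1, 5, 8
d = r₁ − r₂: 1, 2, -1, 2, 0, 0, -3, -1
d²: 1, 4, 1, 4, 0, 0, 9, 1; Σd² = 20
ρ = 1 − 6·20/(8·63) = 1 − 120/504 = 0.762

0.762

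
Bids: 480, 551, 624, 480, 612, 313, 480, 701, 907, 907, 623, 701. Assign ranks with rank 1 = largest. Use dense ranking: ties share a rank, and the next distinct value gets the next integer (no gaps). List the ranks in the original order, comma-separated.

7, 6, 3, 7, 5, 8, 7, 2, 1, 1, 4, 2

Sorted (descending): 907, 907, 701, 701, 624, 623, 612, 551, 480, 480, 480, 313
The 2 values of 907 share dense rank 1.
The 2 values of 701 share dense rank 2.
The 3 values of 480 share dense rank 7.
Remaining distinct values take the next consecutive integers.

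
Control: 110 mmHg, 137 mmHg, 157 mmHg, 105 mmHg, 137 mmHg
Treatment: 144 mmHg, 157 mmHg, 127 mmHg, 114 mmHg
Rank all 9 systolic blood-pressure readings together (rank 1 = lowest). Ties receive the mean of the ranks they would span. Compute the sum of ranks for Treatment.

22.5

Sorted (ascending): 105, 110, 114, 127, 137, 137, 144, 157, 157
The 2 values of 137 occupy positions 5–6 → average rank (5+6)/2 = 5.5.
The 2 values of 157 occupy positions 8–9 → average rank (8+9)/2 = 8.5.
Treatment values → pooled ranks: 144→7, 157→8.5, 127→4, 114→3
Rank sum = 7 + 8.5 + 4 + 3 = 22.5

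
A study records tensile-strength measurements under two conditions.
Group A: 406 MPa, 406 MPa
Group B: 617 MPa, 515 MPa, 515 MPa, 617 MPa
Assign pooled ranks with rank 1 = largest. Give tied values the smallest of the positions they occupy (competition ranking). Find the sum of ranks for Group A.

10

Sorted (descending): 617, 617, 515, 515, 406, 406
The 2 values of 617 occupy positions 1–2 → each gets rank 1.
The 2 values of 515 occupy positions 3–4 → each gets rank 3.
The 2 values of 406 occupy positions 5–6 → each gets rank 5.
Group A values → pooled ranks: 406→5, 406→5
Rank sum = 5 + 5 = 10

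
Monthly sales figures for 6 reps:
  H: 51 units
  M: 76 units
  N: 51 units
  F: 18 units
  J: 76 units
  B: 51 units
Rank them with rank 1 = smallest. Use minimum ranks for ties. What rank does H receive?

2

Sorted (ascending): 18, 51, 51, 51, 76, 76
The 3 values of 51 occupy positions 2–4 → each gets rank 2.
The 2 values of 76 occupy positions 5–6 → each gets rank 5.
H has value 51 units → rank 2.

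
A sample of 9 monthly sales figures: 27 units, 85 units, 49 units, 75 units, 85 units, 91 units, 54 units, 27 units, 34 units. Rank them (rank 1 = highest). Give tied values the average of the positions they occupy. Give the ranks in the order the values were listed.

8.5, 2.5, 6, 4, 2.5, 1, 5, 8.5, 7

Sorted (descending): 91, 85, 85, 75, 54, 49, 34, 27, 27
The 2 values of 85 occupy positions 2–3 → average rank (2+3)/2 = 2.5.
The 2 values of 27 occupy positions 8–9 → average rank (8+9)/2 = 8.5.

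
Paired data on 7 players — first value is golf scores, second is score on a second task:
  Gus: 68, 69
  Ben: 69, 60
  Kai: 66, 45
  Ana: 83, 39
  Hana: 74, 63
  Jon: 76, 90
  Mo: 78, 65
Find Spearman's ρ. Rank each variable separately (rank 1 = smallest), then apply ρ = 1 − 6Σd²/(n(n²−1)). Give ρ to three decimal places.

Ranks of variable 1: 2, 3, 1, 7, 4, 5, 6
Ranks of variable 2: 6, 3, 2, 1, 4, 7, 5
d = r₁ − r₂: -4, 0, -1, 6, 0, -2, 1
d²: 16, 0, 1, 36, 0, 4, 1; Σd² = 58
ρ = 1 − 6·58/(7·48) = 1 − 348/336 = -0.036

-0.036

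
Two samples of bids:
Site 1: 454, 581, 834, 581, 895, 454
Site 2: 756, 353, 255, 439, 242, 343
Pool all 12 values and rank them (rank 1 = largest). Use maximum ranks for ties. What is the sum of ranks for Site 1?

27

Sorted (descending): 895, 834, 756, 581, 581, 454, 454, 439, 353, 343, 255, 242
The 2 values of 581 occupy positions 4–5 → each gets rank 5.
The 2 values of 454 occupy positions 6–7 → each gets rank 7.
Site 1 values → pooled ranks: 454→7, 581→5, 834→2, 581→5, 895→1, 454→7
Rank sum = 7 + 5 + 2 + 5 + 1 + 7 = 27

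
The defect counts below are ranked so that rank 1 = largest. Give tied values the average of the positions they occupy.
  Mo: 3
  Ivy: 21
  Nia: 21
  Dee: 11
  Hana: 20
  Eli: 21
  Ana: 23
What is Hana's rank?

Sorted (descending): 23, 21, 21, 21, 20, 11, 3
The 3 values of 21 occupy positions 2–4 → average rank 3.
Hana has value 20 → rank 5.

5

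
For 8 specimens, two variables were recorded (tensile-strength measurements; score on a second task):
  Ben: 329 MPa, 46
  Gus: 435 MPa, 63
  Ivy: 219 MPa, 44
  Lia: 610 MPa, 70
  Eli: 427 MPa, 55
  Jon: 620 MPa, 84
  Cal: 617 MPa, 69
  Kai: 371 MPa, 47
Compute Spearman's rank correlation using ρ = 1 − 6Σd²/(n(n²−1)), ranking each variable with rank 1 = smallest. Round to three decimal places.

Ranks of variable 1: 2, 5, 1, 6, 4, 8, 7, 3
Ranks of variable 2: 2, 5, 1, 7, 4, 8, 6, 3
d = r₁ − r₂: 0, 0, 0, -1, 0, 0, 1, 0
d²: 0, 0, 0, 1, 0, 0, 1, 0; Σd² = 2
ρ = 1 − 6·2/(8·63) = 1 − 12/504 = 0.976

0.976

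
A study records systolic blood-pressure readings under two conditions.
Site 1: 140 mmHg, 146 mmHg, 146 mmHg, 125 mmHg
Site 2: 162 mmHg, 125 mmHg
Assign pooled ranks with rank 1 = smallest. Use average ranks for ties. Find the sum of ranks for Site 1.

Sorted (ascending): 125, 125, 140, 146, 146, 162
The 2 values of 125 occupy positions 1–2 → average rank (1+2)/2 = 1.5.
The 2 values of 146 occupy positions 4–5 → average rank (4+5)/2 = 4.5.
Site 1 values → pooled ranks: 140→3, 146→4.5, 146→4.5, 125→1.5
Rank sum = 3 + 4.5 + 4.5 + 1.5 = 13.5

13.5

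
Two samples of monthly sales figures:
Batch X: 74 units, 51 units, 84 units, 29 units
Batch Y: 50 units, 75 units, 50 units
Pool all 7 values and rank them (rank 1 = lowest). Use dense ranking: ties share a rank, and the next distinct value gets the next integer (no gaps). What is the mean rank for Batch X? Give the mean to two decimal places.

3.50

Sorted (ascending): 29, 50, 50, 51, 74, 75, 84
The 2 values of 50 share dense rank 2.
Remaining distinct values take the next consecutive integers.
Batch X values → pooled ranks: 74→4, 51→3, 84→6, 29→1
Mean rank = (4 + 3 + 6 + 1) / 4 = 3.50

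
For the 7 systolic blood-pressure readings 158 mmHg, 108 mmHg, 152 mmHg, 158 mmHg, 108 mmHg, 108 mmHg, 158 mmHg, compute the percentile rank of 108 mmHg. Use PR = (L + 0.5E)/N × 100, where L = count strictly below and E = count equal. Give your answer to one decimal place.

21.4

N = 7.
Strictly below 108: 0. Equal to 108: 3.
PR = (0 + 0.5·3)/7 × 100 = 21.4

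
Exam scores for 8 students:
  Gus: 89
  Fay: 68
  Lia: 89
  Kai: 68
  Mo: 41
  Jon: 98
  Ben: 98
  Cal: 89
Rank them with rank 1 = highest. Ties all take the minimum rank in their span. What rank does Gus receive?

Sorted (descending): 98, 98, 89, 89, 89, 68, 68, 41
The 2 values of 98 occupy positions 1–2 → each gets rank 1.
The 3 values of 89 occupy positions 3–5 → each gets rank 3.
The 2 values of 68 occupy positions 6–7 → each gets rank 6.
Gus has value 89 → rank 3.

3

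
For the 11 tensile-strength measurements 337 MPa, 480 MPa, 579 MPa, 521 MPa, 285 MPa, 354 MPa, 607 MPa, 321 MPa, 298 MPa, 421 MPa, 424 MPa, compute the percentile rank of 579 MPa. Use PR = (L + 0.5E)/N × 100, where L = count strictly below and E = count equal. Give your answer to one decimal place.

86.4

N = 11.
Strictly below 579: 9. Equal to 579: 1.
PR = (9 + 0.5·1)/11 × 100 = 86.4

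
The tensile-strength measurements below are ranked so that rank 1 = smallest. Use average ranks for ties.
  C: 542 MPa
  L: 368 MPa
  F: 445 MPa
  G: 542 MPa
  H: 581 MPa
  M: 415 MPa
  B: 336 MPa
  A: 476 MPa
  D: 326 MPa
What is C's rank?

7.5

Sorted (ascending): 326, 336, 368, 415, 445, 476, 542, 542, 581
The 2 values of 542 occupy positions 7–8 → average rank (7+8)/2 = 7.5.
C has value 542 MPa → rank 7.5.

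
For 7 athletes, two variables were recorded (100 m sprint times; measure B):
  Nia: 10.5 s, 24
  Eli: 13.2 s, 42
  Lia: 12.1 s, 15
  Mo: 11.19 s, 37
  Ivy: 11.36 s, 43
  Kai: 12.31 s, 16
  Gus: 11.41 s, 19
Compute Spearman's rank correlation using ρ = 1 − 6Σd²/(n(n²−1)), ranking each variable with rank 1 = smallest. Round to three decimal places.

-0.214

Ranks of variable 1: 1, 7, 5, 2, 3, 6, 4
Ranks of variable 2: 4, 6, 1, 5, 7, 2, 3
d = r₁ − r₂: -3, 1, 4, -3, -4, 4, 1
d²: 9, 1, 16, 9, 16, 16, 1; Σd² = 68
ρ = 1 − 6·68/(7·48) = 1 − 408/336 = -0.214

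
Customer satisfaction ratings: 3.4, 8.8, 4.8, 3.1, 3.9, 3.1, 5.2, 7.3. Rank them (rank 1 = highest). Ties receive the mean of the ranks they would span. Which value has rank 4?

4.8

Sorted (descending): 8.8, 7.3, 5.2, 4.8, 3.9, 3.4, 3.1, 3.1
The 2 values of 3.1 occupy positions 7–8 → average rank (7+8)/2 = 7.5.
Rank 4 → value 4.8.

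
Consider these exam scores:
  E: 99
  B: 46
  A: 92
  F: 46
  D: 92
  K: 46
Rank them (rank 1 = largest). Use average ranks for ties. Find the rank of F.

Sorted (descending): 99, 92, 92, 46, 46, 46
The 2 values of 92 occupy positions 2–3 → average rank (2+3)/2 = 2.5.
The 3 values of 46 occupy positions 4–6 → average rank 5.
F has value 46 → rank 5.

5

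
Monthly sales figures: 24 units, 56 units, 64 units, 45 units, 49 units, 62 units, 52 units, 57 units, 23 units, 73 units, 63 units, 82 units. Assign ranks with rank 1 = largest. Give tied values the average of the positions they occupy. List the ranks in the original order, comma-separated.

Sorted (descending): 82, 73, 64, 63, 62, 57, 56, 52, 49, 45, 24, 23
No ties — each value takes its position as its rank.

11, 7, 3, 10, 9, 5, 8, 6, 12, 2, 4, 1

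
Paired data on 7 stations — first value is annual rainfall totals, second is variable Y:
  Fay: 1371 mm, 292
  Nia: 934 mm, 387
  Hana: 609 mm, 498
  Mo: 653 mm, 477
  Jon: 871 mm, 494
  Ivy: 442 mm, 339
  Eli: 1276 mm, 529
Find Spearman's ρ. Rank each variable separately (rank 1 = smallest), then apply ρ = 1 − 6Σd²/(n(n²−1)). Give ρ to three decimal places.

-0.071

Ranks of variable 1: 7, 5, 2, 3, 4, 1, 6
Ranks of variable 2: 1, 3, 6, 4, 5, 2, 7
d = r₁ − r₂: 6, 2, -4, -1, -1, -1, -1
d²: 36, 4, 16, 1, 1, 1, 1; Σd² = 60
ρ = 1 − 6·60/(7·48) = 1 − 360/336 = -0.071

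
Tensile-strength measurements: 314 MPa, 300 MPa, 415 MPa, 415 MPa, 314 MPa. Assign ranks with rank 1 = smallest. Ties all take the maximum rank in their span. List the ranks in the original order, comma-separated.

3, 1, 5, 5, 3

Sorted (ascending): 300, 314, 314, 415, 415
The 2 values of 314 occupy positions 2–3 → each gets rank 3.
The 2 values of 415 occupy positions 4–5 → each gets rank 5.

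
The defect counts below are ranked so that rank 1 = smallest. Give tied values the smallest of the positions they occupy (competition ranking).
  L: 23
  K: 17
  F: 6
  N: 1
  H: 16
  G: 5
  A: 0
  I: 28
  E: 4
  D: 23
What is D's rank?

8

Sorted (ascending): 0, 1, 4, 5, 6, 16, 17, 23, 23, 28
The 2 values of 23 occupy positions 8–9 → each gets rank 8.
D has value 23 → rank 8.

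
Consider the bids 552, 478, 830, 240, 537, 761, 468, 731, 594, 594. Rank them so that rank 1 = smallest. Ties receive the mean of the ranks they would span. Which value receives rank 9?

761

Sorted (ascending): 240, 468, 478, 537, 552, 594, 594, 731, 761, 830
The 2 values of 594 occupy positions 6–7 → average rank (6+7)/2 = 6.5.
Rank 9 → value 761.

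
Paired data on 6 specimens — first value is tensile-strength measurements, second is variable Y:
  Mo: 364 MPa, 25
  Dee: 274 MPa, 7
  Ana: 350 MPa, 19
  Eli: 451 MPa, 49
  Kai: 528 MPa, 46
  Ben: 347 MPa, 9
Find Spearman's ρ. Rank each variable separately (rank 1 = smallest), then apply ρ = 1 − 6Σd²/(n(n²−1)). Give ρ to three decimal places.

0.943

Ranks of variable 1: 4, 1, 3, 5, 6, 2
Ranks of variable 2: 4, 1, 3, 6, 5, 2
d = r₁ − r₂: 0, 0, 0, -1, 1, 0
d²: 0, 0, 0, 1, 1, 0; Σd² = 2
ρ = 1 − 6·2/(6·35) = 1 − 12/210 = 0.943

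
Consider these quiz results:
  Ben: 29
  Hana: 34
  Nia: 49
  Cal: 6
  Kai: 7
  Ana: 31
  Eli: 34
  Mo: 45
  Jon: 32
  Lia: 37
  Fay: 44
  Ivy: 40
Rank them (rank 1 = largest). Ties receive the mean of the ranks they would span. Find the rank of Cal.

Sorted (descending): 49, 45, 44, 40, 37, 34, 34, 32, 31, 29, 7, 6
The 2 values of 34 occupy positions 6–7 → average rank (6+7)/2 = 6.5.
Cal has value 6 → rank 12.

12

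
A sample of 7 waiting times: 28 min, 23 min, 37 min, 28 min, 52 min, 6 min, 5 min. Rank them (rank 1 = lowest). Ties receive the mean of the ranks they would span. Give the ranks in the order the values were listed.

Sorted (ascending): 5, 6, 23, 28, 28, 37, 52
The 2 values of 28 occupy positions 4–5 → average rank (4+5)/2 = 4.5.

4.5, 3, 6, 4.5, 7, 2, 1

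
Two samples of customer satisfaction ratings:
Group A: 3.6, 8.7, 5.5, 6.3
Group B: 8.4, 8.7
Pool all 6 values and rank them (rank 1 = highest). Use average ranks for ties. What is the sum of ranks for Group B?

Sorted (descending): 8.7, 8.7, 8.4, 6.3, 5.5, 3.6
The 2 values of 8.7 occupy positions 1–2 → average rank (1+2)/2 = 1.5.
Group B values → pooled ranks: 8.4→3, 8.7→1.5
Rank sum = 3 + 1.5 = 4.5

4.5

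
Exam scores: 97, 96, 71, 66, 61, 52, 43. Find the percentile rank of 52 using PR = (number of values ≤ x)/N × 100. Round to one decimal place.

N = 7.
Strictly below 52: 1. Equal to 52: 1.
PR = 2/7 × 100 = 28.6

28.6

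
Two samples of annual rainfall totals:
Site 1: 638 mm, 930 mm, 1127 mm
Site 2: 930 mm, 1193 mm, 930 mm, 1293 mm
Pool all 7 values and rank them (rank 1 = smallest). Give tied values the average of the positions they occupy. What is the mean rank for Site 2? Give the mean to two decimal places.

4.75

Sorted (ascending): 638, 930, 930, 930, 1127, 1193, 1293
The 3 values of 930 occupy positions 2–4 → average rank 3.
Site 2 values → pooled ranks: 930→3, 1193→6, 930→3, 1293→7
Mean rank = (3 + 6 + 3 + 7) / 4 = 4.75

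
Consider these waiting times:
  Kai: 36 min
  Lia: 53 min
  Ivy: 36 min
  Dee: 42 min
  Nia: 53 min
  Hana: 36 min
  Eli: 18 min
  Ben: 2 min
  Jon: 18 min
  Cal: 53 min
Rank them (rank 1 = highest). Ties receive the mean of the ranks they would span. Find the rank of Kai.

6

Sorted (descending): 53, 53, 53, 42, 36, 36, 36, 18, 18, 2
The 3 values of 53 occupy positions 1–3 → average rank 2.
The 3 values of 36 occupy positions 5–7 → average rank 6.
The 2 values of 18 occupy positions 8–9 → average rank (8+9)/2 = 8.5.
Kai has value 36 min → rank 6.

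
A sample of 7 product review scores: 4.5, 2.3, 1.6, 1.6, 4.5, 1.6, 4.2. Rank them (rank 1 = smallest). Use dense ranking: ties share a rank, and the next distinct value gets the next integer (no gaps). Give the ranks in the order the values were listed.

4, 2, 1, 1, 4, 1, 3

Sorted (ascending): 1.6, 1.6, 1.6, 2.3, 4.2, 4.5, 4.5
The 3 values of 1.6 share dense rank 1.
The 2 values of 4.5 share dense rank 4.
Remaining distinct values take the next consecutive integers.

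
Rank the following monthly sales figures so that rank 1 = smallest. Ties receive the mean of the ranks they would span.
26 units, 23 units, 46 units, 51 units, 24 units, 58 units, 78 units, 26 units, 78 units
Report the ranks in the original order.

Sorted (ascending): 23, 24, 26, 26, 46, 51, 58, 78, 78
The 2 values of 26 occupy positions 3–4 → average rank (3+4)/2 = 3.5.
The 2 values of 78 occupy positions 8–9 → average rank (8+9)/2 = 8.5.

3.5, 1, 5, 6, 2, 7, 8.5, 3.5, 8.5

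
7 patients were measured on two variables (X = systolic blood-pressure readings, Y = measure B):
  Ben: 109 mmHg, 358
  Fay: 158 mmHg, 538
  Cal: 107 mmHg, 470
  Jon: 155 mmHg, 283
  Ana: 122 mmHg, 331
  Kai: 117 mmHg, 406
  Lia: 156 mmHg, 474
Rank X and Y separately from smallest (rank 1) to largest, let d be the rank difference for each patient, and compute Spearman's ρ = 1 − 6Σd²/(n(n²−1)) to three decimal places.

Ranks of variable 1: 2, 7, 1, 5, 4, 3, 6
Ranks of variable 2: 3, 7, 5, 1, 2, 4, 6
d = r₁ − r₂: -1, 0, -4, 4, 2, -1, 0
d²: 1, 0, 16, 16, 4, 1, 0; Σd² = 38
ρ = 1 − 6·38/(7·48) = 1 − 228/336 = 0.321

0.321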